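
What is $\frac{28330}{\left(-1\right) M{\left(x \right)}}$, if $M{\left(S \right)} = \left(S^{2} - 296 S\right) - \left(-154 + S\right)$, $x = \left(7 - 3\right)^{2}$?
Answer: $\frac{14165}{2171} \approx 6.5246$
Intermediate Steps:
$x = 16$ ($x = 4^{2} = 16$)
$M{\left(S \right)} = 154 + S^{2} - 297 S$
$\frac{28330}{\left(-1\right) M{\left(x \right)}} = \frac{28330}{\left(-1\right) \left(154 + 16^{2} - 4752\right)} = \frac{28330}{\left(-1\right) \left(154 + 256 - 4752\right)} = \frac{28330}{\left(-1\right) \left(-4342\right)} = \frac{28330}{4342} = 28330 \cdot \frac{1}{4342} = \frac{14165}{2171}$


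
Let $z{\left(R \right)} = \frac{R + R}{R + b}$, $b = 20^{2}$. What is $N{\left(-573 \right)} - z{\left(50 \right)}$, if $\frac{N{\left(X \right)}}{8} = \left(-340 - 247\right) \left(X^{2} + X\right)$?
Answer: $- \frac{13852279586}{9} \approx -1.5391 \cdot 10^{9}$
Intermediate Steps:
$N{\left(X \right)} = - 4696 X - 4696 X^{2}$ ($N{\left(X \right)} = 8 \left(-340 - 247\right) \left(X^{2} + X\right) = 8 \left(- 587 \left(X + X^{2}\right)\right) = 8 \left(- 587 X - 587 X^{2}\right) = - 4696 X - 4696 X^{2}$)
$b = 400$
$z{\left(R \right)} = \frac{2 R}{400 + R}$ ($z{\left(R \right)} = \frac{R + R}{R + 400} = \frac{2 R}{400 + R}$)
$N{\left(-573 \right)} - z{\left(50 \right)} = \left(-4696\right) \left(-573\right) \left(1 - 573\right) - 2 \cdot 50 \frac{1}{400 + 50} = \left(-4696\right) \left(-573\right) \left(-572\right) - 2 \cdot 50 \cdot \frac{1}{450} = -1539142176 - 2 \cdot 50 \cdot \frac{1}{450} = -1539142176 - \frac{2}{9} = - \frac{13852279586}{9}$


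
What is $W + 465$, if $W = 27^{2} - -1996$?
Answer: $3190$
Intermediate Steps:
$W = 2725$ ($W = 729 + 1996 = 2725$)
$W + 465 = 2725 + 465 = 3190$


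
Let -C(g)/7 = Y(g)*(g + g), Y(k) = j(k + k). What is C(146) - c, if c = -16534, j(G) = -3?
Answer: 22666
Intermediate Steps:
Y(k) = -3
C(g) = 42*g (C(g) = -(-21)*(g + g) = -(-21)*2*g = -(-42)*g = 42*g)
C(146) - c = 42*146 - 1*(-16534) = 6132 + 16534 = 22666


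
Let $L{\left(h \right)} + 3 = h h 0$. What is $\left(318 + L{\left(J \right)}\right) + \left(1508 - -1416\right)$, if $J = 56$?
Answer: $3239$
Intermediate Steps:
$L{\left(h \right)} = -3$ ($L{\left(h \right)} = -3 + h h 0 = -3 + h^{2} \cdot 0 = -3 + 0 = -3$)
$\left(318 + L{\left(J \right)}\right) + \left(1508 - -1416\right) = \left(318 - 3\right) + \left(1508 - -1416\right) = 315 + \left(1508 + 1416\right) = 315 + 2924 = 3239$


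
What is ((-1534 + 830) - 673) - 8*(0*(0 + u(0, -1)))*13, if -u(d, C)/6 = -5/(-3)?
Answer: -1377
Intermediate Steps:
u(d, C) = -10 (u(d, C) = -(-30)/(-3) = -(-30)*(-1)/3 = -6*5/3 = -10)
((-1534 + 830) - 673) - 8*(0*(0 + u(0, -1)))*13 = ((-1534 + 830) - 673) - 8*(0*(0 - 10))*13 = (-704 - 673) - 8*(0*(-10))*13 = -1377 - 8*0*13 = -1377 - 0*13 = -1377 - 1*0 = -1377 + 0 = -1377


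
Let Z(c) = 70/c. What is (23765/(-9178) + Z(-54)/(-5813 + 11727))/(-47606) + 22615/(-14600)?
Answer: -39443566693066199/25465235358873960 ≈ -1.5489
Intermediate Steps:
(23765/(-9178) + Z(-54)/(-5813 + 11727))/(-47606) + 22615/(-14600) = (23765/(-9178) + (70/(-54))/(-5813 + 11727))/(-47606) + 22615/(-14600) = (23765*(-1/9178) + (70*(-1/54))/5914)*(-1/47606) + 22615*(-1/14600) = (-23765/9178 - 35/27*1/5914)*(-1/47606) - 4523/2920 = (-23765/9178 - 35/159678)*(-1/47606) - 4523/2920 = -948767225/366381171*(-1/47606) - 4523/2920 = 948767225/17441942026626 - 4523/2920 = -39443566693066199/25465235358873960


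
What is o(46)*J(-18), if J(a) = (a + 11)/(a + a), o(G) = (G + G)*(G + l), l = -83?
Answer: -5957/9 ≈ -661.89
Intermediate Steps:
o(G) = 2*G*(-83 + G) (o(G) = (G + G)*(G - 83) = (2*G)*(-83 + G) = 2*G*(-83 + G))
J(a) = (11 + a)/(2*a) (J(a) = (11 + a)/((2*a)) = (11 + a)*(1/(2*a)) = (11 + a)/(2*a))
o(46)*J(-18) = (2*46*(-83 + 46))*((½)*(11 - 18)/(-18)) = (2*46*(-37))*((½)*(-1/18)*(-7)) = -3404*7/36 = -5957/9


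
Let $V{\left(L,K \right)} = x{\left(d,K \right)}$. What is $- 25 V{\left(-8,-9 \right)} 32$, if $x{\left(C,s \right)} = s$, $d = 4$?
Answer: $7200$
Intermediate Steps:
$V{\left(L,K \right)} = K$
$- 25 V{\left(-8,-9 \right)} 32 = \left(-25\right) \left(-9\right) 32 = 225 \cdot 32 = 7200$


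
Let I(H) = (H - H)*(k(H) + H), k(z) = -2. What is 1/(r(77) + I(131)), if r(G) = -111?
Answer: -1/111 ≈ -0.0090090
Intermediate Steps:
I(H) = 0 (I(H) = (H - H)*(-2 + H) = 0*(-2 + H) = 0)
1/(r(77) + I(131)) = 1/(-111 + 0) = 1/(-111) = -1/111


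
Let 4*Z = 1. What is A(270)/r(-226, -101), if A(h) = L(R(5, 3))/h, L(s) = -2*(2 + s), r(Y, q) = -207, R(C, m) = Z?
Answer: 1/12420 ≈ 8.0515e-5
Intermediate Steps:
Z = ¼ (Z = (¼)*1 = ¼ ≈ 0.25000)
R(C, m) = ¼
L(s) = -4 - 2*s
A(h) = -9/(2*h) (A(h) = (-4 - 2*¼)/h = (-4 - ½)/h = -9/(2*h))
A(270)/r(-226, -101) = -9/2/270/(-207) = -9/2*1/270*(-1/207) = -1/60*(-1/207) = 1/12420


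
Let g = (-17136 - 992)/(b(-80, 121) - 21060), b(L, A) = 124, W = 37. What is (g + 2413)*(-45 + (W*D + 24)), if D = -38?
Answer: -9014483149/2617 ≈ -3.4446e+6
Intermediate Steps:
g = 2266/2617 (g = (-17136 - 992)/(124 - 21060) = -18128/(-20936) = -18128*(-1/20936) = 2266/2617 ≈ 0.86588)
(g + 2413)*(-45 + (W*D + 24)) = (2266/2617 + 2413)*(-45 + (37*(-38) + 24)) = 6317087*(-45 + (-1406 + 24))/2617 = 6317087*(-45 - 1382)/2617 = (6317087/2617)*(-1427) = -9014483149/2617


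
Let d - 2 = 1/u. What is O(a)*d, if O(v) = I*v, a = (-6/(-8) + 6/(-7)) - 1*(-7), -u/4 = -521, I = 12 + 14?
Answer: 10460021/29176 ≈ 358.51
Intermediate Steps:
I = 26
u = 2084 (u = -4*(-521) = 2084)
a = 193/28 (a = (-6*(-⅛) + 6*(-⅐)) + 7 = (¾ - 6/7) + 7 = -3/28 + 7 = 193/28 ≈ 6.8929)
O(v) = 26*v
d = 4169/2084 (d = 2 + 1/2084 = 4169/2084 ≈ 2.0005)
O(a)*d = (26*(193/28))*(4169/2084) = (2509/14)*(4169/2084) = 10460021/29176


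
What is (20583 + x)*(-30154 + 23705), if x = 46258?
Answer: -431057609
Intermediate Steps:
(20583 + x)*(-30154 + 23705) = (20583 + 46258)*(-30154 + 23705) = 66841*(-6449) = -431057609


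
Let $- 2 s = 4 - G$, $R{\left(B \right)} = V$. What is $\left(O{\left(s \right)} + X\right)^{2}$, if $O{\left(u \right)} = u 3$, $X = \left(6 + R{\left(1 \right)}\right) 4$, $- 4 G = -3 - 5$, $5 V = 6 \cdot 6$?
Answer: $\frac{62001}{25} \approx 2480.0$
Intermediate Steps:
$V = \frac{36}{5}$ ($V = \frac{6 \cdot 6}{5} = \frac{1}{5} \cdot 36 = \frac{36}{5} \approx 7.2$)
$R{\left(B \right)} = \frac{36}{5}$
$G = 2$ ($G = - \frac{-3 - 5}{4} = \left(- \frac{1}{4}\right) \left(-8\right) = 2$)
$s = -1$ ($s = - \frac{4 - 2}{2} = \left(- \frac{1}{2}\right) 2 = -1$)
$X = \frac{264}{5}$ ($X = \left(6 + \frac{36}{5}\right) 4 = \frac{66}{5} \cdot 4 = \frac{264}{5} \approx 52.8$)
$O{\left(u \right)} = 3 u$
$\left(O{\left(s \right)} + X\right)^{2} = \left(3 \left(-1\right) + \frac{264}{5}\right)^{2} = \left(-3 + \frac{264}{5}\right)^{2} = \left(\frac{249}{5}\right)^{2} = \frac{62001}{25}$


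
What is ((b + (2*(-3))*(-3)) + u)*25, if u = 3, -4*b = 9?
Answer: 1875/4 ≈ 468.75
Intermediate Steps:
b = -9/4 (b = -¼*9 = -9/4 ≈ -2.2500)
((b + (2*(-3))*(-3)) + u)*25 = ((-9/4 + (2*(-3))*(-3)) + 3)*25 = ((-9/4 - 6*(-3)) + 3)*25 = ((-9/4 + 18) + 3)*25 = (63/4 + 3)*25 = (75/4)*25 = 1875/4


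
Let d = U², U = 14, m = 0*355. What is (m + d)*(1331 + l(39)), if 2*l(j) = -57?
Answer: 255290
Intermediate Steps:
l(j) = -57/2 (l(j) = (½)*(-57) = -57/2)
m = 0
d = 196 (d = 14² = 196)
(m + d)*(1331 + l(39)) = (0 + 196)*(1331 - 57/2) = 196*(2605/2) = 255290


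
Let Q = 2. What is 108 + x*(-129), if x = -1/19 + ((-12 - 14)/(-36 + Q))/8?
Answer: 264753/2584 ≈ 102.46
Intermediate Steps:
x = 111/2584 (x = -1/19 + ((-12 - 14)/(-36 + 2))/8 = -1*1/19 - 26/(-34)*(⅛) = -1/19 - 26*(-1/34)*(⅛) = -1/19 + (13/17)*(⅛) = -1/19 + 13/136 = 111/2584 ≈ 0.042957)
108 + x*(-129) = 108 + (111/2584)*(-129) = 108 - 14319/2584 = 264753/2584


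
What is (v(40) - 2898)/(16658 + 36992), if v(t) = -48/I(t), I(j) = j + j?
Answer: -14493/268250 ≈ -0.054028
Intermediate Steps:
I(j) = 2*j
v(t) = -24/t (v(t) = -48*1/(2*t) = -24/t)
(v(40) - 2898)/(16658 + 36992) = (-24/40 - 2898)/(16658 + 36992) = (-24*1/40 - 2898)/53650 = (-3/5 - 2898)*(1/53650) = -14493/5*1/53650 = -14493/268250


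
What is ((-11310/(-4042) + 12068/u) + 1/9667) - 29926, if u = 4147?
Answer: -2424141078682196/81019968029 ≈ -29920.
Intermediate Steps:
((-11310/(-4042) + 12068/u) + 1/9667) - 29926 = ((-11310/(-4042) + 12068/4147) + 1/9667) - 29926 = ((-11310*(-1/4042) + 12068*(1/4147)) + 1/9667) - 29926 = ((5655/2021 + 12068/4147) + 1/9667) - 29926 = (47840713/8381087 + 1/9667) - 29926 = 462484553658/81019968029 - 29926 = -2424141078682196/81019968029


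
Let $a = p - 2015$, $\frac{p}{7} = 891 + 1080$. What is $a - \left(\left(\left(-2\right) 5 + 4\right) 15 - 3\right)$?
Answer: $11875$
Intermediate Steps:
$p = 13797$ ($p = 7 \left(891 + 1080\right) = 7 \cdot 1971 = 13797$)
$a = 11782$ ($a = 13797 - 2015 = 11782$)
$a - \left(\left(\left(-2\right) 5 + 4\right) 15 - 3\right) = 11782 - \left(\left(\left(-2\right) 5 + 4\right) 15 - 3\right) = 11782 - \left(\left(-10 + 4\right) 15 - 3\right) = 11782 - \left(\left(-6\right) 15 - 3\right) = 11782 - \left(-90 - 3\right) = 11782 - -93 = 11782 + 93 = 11875$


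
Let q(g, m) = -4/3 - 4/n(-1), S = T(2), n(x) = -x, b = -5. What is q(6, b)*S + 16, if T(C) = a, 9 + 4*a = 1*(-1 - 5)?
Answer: 36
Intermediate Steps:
a = -15/4 (a = -9/4 + (1*(-1 - 5))/4 = -9/4 + (1*(-6))/4 = -9/4 + (1/4)*(-6) = -9/4 - 3/2 = -15/4 ≈ -3.7500)
T(C) = -15/4
S = -15/4 ≈ -3.7500
q(g, m) = -16/3 (q(g, m) = -4/3 - 4/((-1*(-1))) = -4*1/3 - 4/1 = -4/3 - 4*1 = -4/3 - 4 = -16/3)
q(6, b)*S + 16 = -16/3*(-15/4) + 16 = 20 + 16 = 36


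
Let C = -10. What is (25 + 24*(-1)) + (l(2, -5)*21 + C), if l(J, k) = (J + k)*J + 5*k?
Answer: -660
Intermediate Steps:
l(J, k) = 5*k + J*(J + k) (l(J, k) = J*(J + k) + 5*k = 5*k + J*(J + k))
(25 + 24*(-1)) + (l(2, -5)*21 + C) = (25 + 24*(-1)) + ((2² + 5*(-5) + 2*(-5))*21 - 10) = (25 - 24) + ((4 - 25 - 10)*21 - 10) = 1 + (-31*21 - 10) = 1 + (-651 - 10) = 1 - 661 = -660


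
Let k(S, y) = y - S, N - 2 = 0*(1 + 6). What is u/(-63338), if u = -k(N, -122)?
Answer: -62/31669 ≈ -0.0019578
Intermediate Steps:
N = 2 (N = 2 + 0*(1 + 6) = 2 + 0*7 = 2 + 0 = 2)
u = 124 (u = -(-122 - 1*2) = -(-122 - 2) = -1*(-124) = 124)
u/(-63338) = 124/(-63338) = 124*(-1/63338) = -62/31669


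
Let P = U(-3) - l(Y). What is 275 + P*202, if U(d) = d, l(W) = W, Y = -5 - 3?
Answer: 1285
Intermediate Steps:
Y = -8
P = 5 (P = -3 - 1*(-8) = -3 + 8 = 5)
275 + P*202 = 275 + 5*202 = 275 + 1010 = 1285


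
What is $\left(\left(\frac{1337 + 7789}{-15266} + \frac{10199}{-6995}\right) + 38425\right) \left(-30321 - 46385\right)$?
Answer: $- \frac{157363119748860438}{53392835} \approx -2.9473 \cdot 10^{9}$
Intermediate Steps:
$\left(\left(\frac{1337 + 7789}{-15266} + \frac{10199}{-6995}\right) + 38425\right) \left(-30321 - 46385\right) = \left(\left(9126 \left(- \frac{1}{15266}\right) + 10199 \left(- \frac{1}{6995}\right)\right) + 38425\right) \left(-76706\right) = \left(\left(- \frac{4563}{7633} - \frac{10199}{6995}\right) + 38425\right) \left(-76706\right) = \left(- \frac{109767152}{53392835} + 38425\right) \left(-76706\right) = \frac{2051509917723}{53392835} \left(-76706\right) = - \frac{157363119748860438}{53392835}$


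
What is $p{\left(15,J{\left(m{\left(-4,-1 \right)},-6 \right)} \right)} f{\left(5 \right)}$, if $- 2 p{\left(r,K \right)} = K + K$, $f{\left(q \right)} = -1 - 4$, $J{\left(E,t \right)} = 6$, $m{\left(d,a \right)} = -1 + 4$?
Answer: $30$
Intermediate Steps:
$m{\left(d,a \right)} = 3$
$f{\left(q \right)} = -5$
$p{\left(r,K \right)} = - K$ ($p{\left(r,K \right)} = - \frac{K + K}{2} = - \frac{2 K}{2} = - K$)
$p{\left(15,J{\left(m{\left(-4,-1 \right)},-6 \right)} \right)} f{\left(5 \right)} = \left(-1\right) 6 \left(-5\right) = \left(-6\right) \left(-5\right) = 30$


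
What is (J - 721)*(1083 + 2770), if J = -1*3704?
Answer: -17049525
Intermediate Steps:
J = -3704
(J - 721)*(1083 + 2770) = (-3704 - 721)*(1083 + 2770) = -4425*3853 = -17049525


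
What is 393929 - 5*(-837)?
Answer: 398114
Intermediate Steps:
393929 - 5*(-837) = 393929 - 1*(-4185) = 393929 + 4185 = 398114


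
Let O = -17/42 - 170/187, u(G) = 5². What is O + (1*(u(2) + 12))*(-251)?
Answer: -4291201/462 ≈ -9288.3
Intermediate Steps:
u(G) = 25
O = -607/462 (O = -17*1/42 - 170*1/187 = -17/42 - 10/11 = -607/462 ≈ -1.3139)
O + (1*(u(2) + 12))*(-251) = -607/462 + (1*(25 + 12))*(-251) = -607/462 + (1*37)*(-251) = -607/462 + 37*(-251) = -607/462 - 9287 = -4291201/462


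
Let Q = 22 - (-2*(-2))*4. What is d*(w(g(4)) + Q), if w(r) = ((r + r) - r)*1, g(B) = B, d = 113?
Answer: 1130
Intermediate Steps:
w(r) = r (w(r) = (2*r - r)*1 = r*1 = r)
Q = 6 (Q = 22 - 4*4 = 22 - 1*16 = 22 - 16 = 6)
d*(w(g(4)) + Q) = 113*(4 + 6) = 113*10 = 1130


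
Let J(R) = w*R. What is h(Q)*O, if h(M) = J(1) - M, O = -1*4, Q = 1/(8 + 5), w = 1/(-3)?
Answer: 64/39 ≈ 1.6410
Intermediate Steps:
w = -1/3 ≈ -0.33333
J(R) = -R/3
Q = 1/13 ≈ 0.076923
O = -4
h(M) = -1/3 - M (h(M) = -1/3*1 - M = -1/3 - M)
h(Q)*O = (-1/3 - 1*1/13)*(-4) = (-1/3 - 1/13)*(-4) = -16/39*(-4) = 64/39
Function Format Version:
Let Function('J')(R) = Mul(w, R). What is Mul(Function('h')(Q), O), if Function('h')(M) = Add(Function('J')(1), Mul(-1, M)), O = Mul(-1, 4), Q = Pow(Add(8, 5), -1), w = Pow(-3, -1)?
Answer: Rational(64, 39) ≈ 1.6410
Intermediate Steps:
w = Rational(-1, 3) ≈ -0.33333
Function('J')(R) = Mul(Rational(-1, 3), R)
Q = Rational(1, 13) (Q = Pow(13, -1) = Rational(1, 13) ≈ 0.076923)
O = -4
Function('h')(M) = Add(Rational(-1, 3), Mul(-1, M)) (Function('h')(M) = Add(Mul(Rational(-1, 3), 1), Mul(-1, M)) = Add(Rational(-1, 3), Mul(-1, M)))
Mul(Function('h')(Q), O) = Mul(Add(Rational(-1, 3), Mul(-1, Rational(1, 13))), -4) = Mul(Add(Rational(-1, 3), Rational(-1, 13)), -4) = Mul(Rational(-16, 39), -4) = Rational(64, 39)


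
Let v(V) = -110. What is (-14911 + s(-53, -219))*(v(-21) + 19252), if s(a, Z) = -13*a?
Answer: -272237524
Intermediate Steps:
(-14911 + s(-53, -219))*(v(-21) + 19252) = (-14911 - 13*(-53))*(-110 + 19252) = (-14911 + 689)*19142 = -14222*19142 = -272237524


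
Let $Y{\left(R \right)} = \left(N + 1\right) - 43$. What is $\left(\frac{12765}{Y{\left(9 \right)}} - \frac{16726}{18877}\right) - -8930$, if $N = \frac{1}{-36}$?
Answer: $\frac{246348802912}{28560901} \approx 8625.4$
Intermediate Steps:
$N = - \frac{1}{36} \approx -0.027778$
$Y{\left(R \right)} = - \frac{1513}{36}$ ($Y{\left(R \right)} = \left(- \frac{1}{36} + 1\right) - 43 = \frac{35}{36} - 43 = - \frac{1513}{36}$)
$\left(\frac{12765}{Y{\left(9 \right)}} - \frac{16726}{18877}\right) - -8930 = \left(\frac{12765}{- \frac{1513}{36}} - \frac{16726}{18877}\right) - -8930 = \left(12765 \left(- \frac{36}{1513}\right) - \frac{16726}{18877}\right) + 8930 = \left(- \frac{459540}{1513} - \frac{16726}{18877}\right) + 8930 = - \frac{8700043018}{28560901} + 8930 = \frac{246348802912}{28560901}$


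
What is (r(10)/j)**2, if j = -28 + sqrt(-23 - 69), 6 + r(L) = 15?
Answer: 81/(4*(14 - I*sqrt(23))**2) ≈ 0.073044 + 0.056697*I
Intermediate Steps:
r(L) = 9 (r(L) = -6 + 15 = 9)
j = -28 + 2*I*sqrt(23) (j = -28 + sqrt(-92) = -28 + 2*I*sqrt(23) ≈ -28.0 + 9.5917*I)
(r(10)/j)**2 = (9/(-28 + 2*I*sqrt(23)))**2 = 81/(-28 + 2*I*sqrt(23))**2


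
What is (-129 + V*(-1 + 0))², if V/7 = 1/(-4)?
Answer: 259081/16 ≈ 16193.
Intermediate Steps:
V = -7/4 (V = 7*(1/(-4)) = 7*(1*(-¼)) = 7*(-¼) = -7/4 ≈ -1.7500)
(-129 + V*(-1 + 0))² = (-129 - 7*(-1 + 0)/4)² = (-129 - 7/4*(-1))² = (-129 + 7/4)² = (-509/4)² = 259081/16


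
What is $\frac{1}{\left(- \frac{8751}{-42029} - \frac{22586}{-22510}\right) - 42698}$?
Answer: $- \frac{473036395}{20197134867708} \approx -2.3421 \cdot 10^{-5}$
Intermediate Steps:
$\frac{1}{\left(- \frac{8751}{-42029} - \frac{22586}{-22510}\right) - 42698} = \frac{1}{\left(\left(-8751\right) \left(- \frac{1}{42029}\right) - - \frac{11293}{11255}\right) - 42698} = \frac{1}{\left(\frac{8751}{42029} + \frac{11293}{11255}\right) - 42698} = \frac{1}{\frac{573126002}{473036395} - 42698} = \frac{1}{- \frac{20197134867708}{473036395}} = - \frac{473036395}{20197134867708}$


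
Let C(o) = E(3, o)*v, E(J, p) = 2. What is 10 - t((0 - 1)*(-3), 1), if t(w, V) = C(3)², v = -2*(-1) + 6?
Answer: -246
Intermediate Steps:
v = 8 (v = 2 + 6 = 8)
C(o) = 16 (C(o) = 2*8 = 16)
t(w, V) = 256 (t(w, V) = 16² = 256)
10 - t((0 - 1)*(-3), 1) = 10 - 1*256 = 10 - 256 = -246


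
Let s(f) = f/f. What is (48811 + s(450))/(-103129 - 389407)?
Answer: -12203/123134 ≈ -0.099103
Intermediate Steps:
s(f) = 1
(48811 + s(450))/(-103129 - 389407) = (48811 + 1)/(-103129 - 389407) = 48812/(-492536) = 48812*(-1/492536) = -12203/123134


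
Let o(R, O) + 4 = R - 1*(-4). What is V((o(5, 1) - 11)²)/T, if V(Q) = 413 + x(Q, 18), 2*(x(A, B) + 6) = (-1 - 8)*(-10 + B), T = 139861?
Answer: 371/139861 ≈ 0.0026526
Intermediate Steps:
o(R, O) = R (o(R, O) = -4 + (R - 1*(-4)) = -4 + (R + 4) = -4 + (4 + R) = R)
x(A, B) = 39 - 9*B/2 (x(A, B) = -6 + ((-1 - 8)*(-10 + B))/2 = -6 + (-9*(-10 + B))/2 = -6 + (90 - 9*B)/2 = -6 + (45 - 9*B/2) = 39 - 9*B/2)
V(Q) = 371 (V(Q) = 413 + (39 - 9/2*18) = 413 + (39 - 81) = 413 - 42 = 371)
V((o(5, 1) - 11)²)/T = 371/139861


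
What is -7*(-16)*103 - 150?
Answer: 11386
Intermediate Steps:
-7*(-16)*103 - 150 = 112*103 - 150 = 11536 - 150 = 11386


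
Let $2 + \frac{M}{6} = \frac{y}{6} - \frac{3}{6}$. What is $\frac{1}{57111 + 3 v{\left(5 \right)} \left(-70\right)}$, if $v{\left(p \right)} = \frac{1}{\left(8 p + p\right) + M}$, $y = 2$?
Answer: $\frac{16}{913671} \approx 1.7512 \cdot 10^{-5}$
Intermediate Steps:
$M = -13$ ($M = -12 + 6 \left(\frac{2}{6} - \frac{3}{6}\right) = -12 + 6 \left(2 \cdot \frac{1}{6} - \frac{1}{2}\right) = -12 + 6 \left(\frac{1}{3} - \frac{1}{2}\right) = -12 + 6 \left(- \frac{1}{6}\right) = -12 - 1 = -13$)
$v{\left(p \right)} = \frac{1}{-13 + 9 p}$ ($v{\left(p \right)} = \frac{1}{\left(8 p + p\right) - 13} = \frac{1}{9 p - 13} = \frac{1}{-13 + 9 p}$)
$\frac{1}{57111 + 3 v{\left(5 \right)} \left(-70\right)} = \frac{1}{57111 + \frac{3}{-13 + 9 \cdot 5} \left(-70\right)} = \frac{1}{57111 + \frac{3}{-13 + 45} \left(-70\right)} = \frac{1}{57111 + \frac{3}{32} \left(-70\right)} = \frac{1}{57111 - \frac{105}{16}} = \frac{1}{\frac{913671}{16}} = \frac{16}{913671}$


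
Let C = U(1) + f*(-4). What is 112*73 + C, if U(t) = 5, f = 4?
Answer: 8165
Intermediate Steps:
C = -11 (C = 5 + 4*(-4) = 5 - 16 = -11)
112*73 + C = 112*73 - 11 = 8176 - 11 = 8165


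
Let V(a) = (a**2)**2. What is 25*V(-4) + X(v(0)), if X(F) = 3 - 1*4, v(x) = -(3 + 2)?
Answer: 6399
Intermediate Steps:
v(x) = -5 (v(x) = -1*5 = -5)
V(a) = a**4
X(F) = -1 (X(F) = 3 - 4 = -1)
25*V(-4) + X(v(0)) = 25*(-4)**4 - 1 = 25*256 - 1 = 6400 - 1 = 6399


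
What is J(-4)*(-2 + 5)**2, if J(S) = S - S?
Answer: 0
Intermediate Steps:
J(S) = 0
J(-4)*(-2 + 5)**2 = 0*(-2 + 5)**2 = 0*3**2 = 0*9 = 0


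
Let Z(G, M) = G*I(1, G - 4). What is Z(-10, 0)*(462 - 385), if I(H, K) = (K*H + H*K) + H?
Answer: 20790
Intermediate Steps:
I(H, K) = H + 2*H*K (I(H, K) = (H*K + H*K) + H = 2*H*K + H = H + 2*H*K)
Z(G, M) = G*(-7 + 2*G) (Z(G, M) = G*(1*(1 + 2*(G - 4))) = G*(1*(1 + 2*(-4 + G))) = G*(1*(1 + (-8 + 2*G))) = G*(1*(-7 + 2*G)) = G*(-7 + 2*G))
Z(-10, 0)*(462 - 385) = (-10*(-7 + 2*(-10)))*(462 - 385) = -10*(-7 - 20)*77 = -10*(-27)*77 = 270*77 = 20790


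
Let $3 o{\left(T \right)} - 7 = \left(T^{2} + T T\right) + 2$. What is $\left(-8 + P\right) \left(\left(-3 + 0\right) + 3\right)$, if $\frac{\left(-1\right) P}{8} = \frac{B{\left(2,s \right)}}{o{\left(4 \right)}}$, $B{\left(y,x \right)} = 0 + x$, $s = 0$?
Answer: $0$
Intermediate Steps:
$B{\left(y,x \right)} = x$
$o{\left(T \right)} = 3 + \frac{2 T^{2}}{3}$ ($o{\left(T \right)} = \frac{7}{3} + \frac{\left(T^{2} + T T\right) + 2}{3} = \frac{7}{3} + \frac{\left(T^{2} + T^{2}\right) + 2}{3} = \frac{7}{3} + \frac{2 T^{2} + 2}{3} = \frac{7}{3} + \frac{2 + 2 T^{2}}{3} = \frac{7}{3} + \left(\frac{2}{3} + \frac{2 T^{2}}{3}\right) = 3 + \frac{2 T^{2}}{3}$)
$P = 0$ ($P = - 8 \frac{0}{3 + \frac{2 \cdot 4^{2}}{3}} = - 8 \frac{0}{3 + \frac{2}{3} \cdot 16} = - 8 \frac{0}{3 + \frac{32}{3}} = - 8 \frac{0}{\frac{41}{3}} = - 8 \cdot 0 \cdot \frac{3}{41} = \left(-8\right) 0 = 0$)
$\left(-8 + P\right) \left(\left(-3 + 0\right) + 3\right) = \left(-8 + 0\right) \left(\left(-3 + 0\right) + 3\right) = - 8 \left(-3 + 3\right) = \left(-8\right) 0 = 0$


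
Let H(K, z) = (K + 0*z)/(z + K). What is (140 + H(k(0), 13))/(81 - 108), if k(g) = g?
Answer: -140/27 ≈ -5.1852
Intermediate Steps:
H(K, z) = K/(K + z) (H(K, z) = (K + 0)/(K + z) = K/(K + z))
(140 + H(k(0), 13))/(81 - 108) = (140 + 0/(0 + 13))/(81 - 108) = (140 + 0/13)/(-27) = (140 + 0*(1/13))*(-1/27) = (140 + 0)*(-1/27) = 140*(-1/27) = -140/27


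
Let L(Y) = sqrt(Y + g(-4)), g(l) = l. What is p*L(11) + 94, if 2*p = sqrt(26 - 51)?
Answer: 94 + 5*I*sqrt(7)/2 ≈ 94.0 + 6.6144*I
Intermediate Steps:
p = 5*I/2 (p = sqrt(26 - 51)/2 = sqrt(-25)/2 = (5*I)/2 = 5*I/2 ≈ 2.5*I)
L(Y) = sqrt(-4 + Y) (L(Y) = sqrt(Y - 4) = sqrt(-4 + Y))
p*L(11) + 94 = (5*I/2)*sqrt(-4 + 11) + 94 = (5*I/2)*sqrt(7) + 94 = 5*I*sqrt(7)/2 + 94 = 94 + 5*I*sqrt(7)/2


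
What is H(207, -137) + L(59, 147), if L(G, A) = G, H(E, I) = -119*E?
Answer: -24574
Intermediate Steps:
H(207, -137) + L(59, 147) = -119*207 + 59 = -24633 + 59 = -24574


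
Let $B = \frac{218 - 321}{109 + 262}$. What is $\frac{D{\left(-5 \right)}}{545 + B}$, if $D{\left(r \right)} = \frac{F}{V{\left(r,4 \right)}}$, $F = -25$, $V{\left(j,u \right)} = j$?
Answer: $\frac{1855}{202092} \approx 0.009179$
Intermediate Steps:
$B = - \frac{103}{371} \approx -0.27763$
$D{\left(r \right)} = - \frac{25}{r}$
$\frac{D{\left(-5 \right)}}{545 + B} = \frac{\left(-25\right) \frac{1}{-5}}{545 - \frac{103}{371}} = \frac{\left(-25\right) \left(- \frac{1}{5}\right)}{\frac{202092}{371}} = 5 \cdot \frac{371}{202092} = \frac{1855}{202092}$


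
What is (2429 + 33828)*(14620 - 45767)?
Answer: -1129296779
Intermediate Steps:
(2429 + 33828)*(14620 - 45767) = 36257*(-31147) = -1129296779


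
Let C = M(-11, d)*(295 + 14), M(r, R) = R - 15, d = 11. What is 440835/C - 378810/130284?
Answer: -536129225/1491028 ≈ -359.57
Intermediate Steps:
M(r, R) = -15 + R
C = -1236 (C = (-15 + 11)*(295 + 14) = -4*309 = -1236)
440835/C - 378810/130284 = 440835/(-1236) - 378810/130284 = 440835*(-1/1236) - 378810*1/130284 = -146945/412 - 21045/7238 = -536129225/1491028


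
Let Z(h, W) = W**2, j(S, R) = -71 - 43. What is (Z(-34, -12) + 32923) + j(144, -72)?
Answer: 32953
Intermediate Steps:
j(S, R) = -114
(Z(-34, -12) + 32923) + j(144, -72) = ((-12)**2 + 32923) - 114 = (144 + 32923) - 114 = 33067 - 114 = 32953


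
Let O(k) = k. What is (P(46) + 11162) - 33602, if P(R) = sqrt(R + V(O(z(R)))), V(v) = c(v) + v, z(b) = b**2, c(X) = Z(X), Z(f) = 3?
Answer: -22440 + sqrt(2165) ≈ -22393.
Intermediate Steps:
c(X) = 3
V(v) = 3 + v
P(R) = sqrt(3 + R + R**2) (P(R) = sqrt(R + (3 + R**2)) = sqrt(3 + R + R**2))
(P(46) + 11162) - 33602 = (sqrt(3 + 46 + 46**2) + 11162) - 33602 = (sqrt(3 + 46 + 2116) + 11162) - 33602 = (sqrt(2165) + 11162) - 33602 = (11162 + sqrt(2165)) - 33602 = -22440 + sqrt(2165)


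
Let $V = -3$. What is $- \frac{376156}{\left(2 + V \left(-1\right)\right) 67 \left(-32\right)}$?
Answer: $\frac{94039}{2680} \approx 35.089$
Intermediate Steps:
$- \frac{376156}{\left(2 + V \left(-1\right)\right) 67 \left(-32\right)} = - \frac{376156}{\left(2 - -3\right) 67 \left(-32\right)} = - \frac{376156}{\left(2 + 3\right) 67 \left(-32\right)} = - \frac{376156}{5 \cdot 67 \left(-32\right)} = - \frac{376156}{335 \left(-32\right)} = - \frac{376156}{-10720} = \left(-376156\right) \left(- \frac{1}{10720}\right) = \frac{94039}{2680}$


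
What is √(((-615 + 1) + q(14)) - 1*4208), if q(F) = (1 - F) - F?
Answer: I*√4849 ≈ 69.635*I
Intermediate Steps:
q(F) = 1 - 2*F
√(((-615 + 1) + q(14)) - 1*4208) = √(((-615 + 1) + (1 - 2*14)) - 1*4208) = √((-614 + (1 - 28)) - 4208) = √((-614 - 27) - 4208) = √(-641 - 4208) = √(-4849) = I*√4849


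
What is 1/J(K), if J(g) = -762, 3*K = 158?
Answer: -1/762 ≈ -0.0013123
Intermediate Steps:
K = 158/3 (K = (1/3)*158 = 158/3 ≈ 52.667)
1/J(K) = 1/(-762) = -1/762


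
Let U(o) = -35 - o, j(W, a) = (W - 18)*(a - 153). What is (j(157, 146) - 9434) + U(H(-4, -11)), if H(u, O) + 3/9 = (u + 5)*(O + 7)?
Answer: -31313/3 ≈ -10438.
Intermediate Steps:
j(W, a) = (-153 + a)*(-18 + W) (j(W, a) = (-18 + W)*(-153 + a) = (-153 + a)*(-18 + W))
H(u, O) = -1/3 + (5 + u)*(7 + O) (H(u, O) = -1/3 + (u + 5)*(O + 7) = -1/3 + (5 + u)*(7 + O))
(j(157, 146) - 9434) + U(H(-4, -11)) = ((2754 - 153*157 - 18*146 + 157*146) - 9434) + (-35 - (104/3 + 5*(-11) + 7*(-4) - 11*(-4))) = ((2754 - 24021 - 2628 + 22922) - 9434) + (-35 - (104/3 - 55 - 28 + 44)) = (-973 - 9434) + (-35 - 1*(-13/3)) = -10407 + (-35 + 13/3) = -10407 - 92/3 = -31313/3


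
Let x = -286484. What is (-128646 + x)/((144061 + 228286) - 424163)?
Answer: 207565/25908 ≈ 8.0116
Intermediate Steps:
(-128646 + x)/((144061 + 228286) - 424163) = (-128646 - 286484)/((144061 + 228286) - 424163) = -415130/(372347 - 424163) = -415130/(-51816) = -415130*(-1/51816) = 207565/25908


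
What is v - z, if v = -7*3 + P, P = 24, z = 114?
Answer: -111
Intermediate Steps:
v = 3 (v = -7*3 + 24 = -21 + 24 = 3)
v - z = 3 - 1*114 = 3 - 114 = -111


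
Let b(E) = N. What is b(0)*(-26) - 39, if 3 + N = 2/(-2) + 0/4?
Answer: 65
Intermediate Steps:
N = -4 (N = -3 + (2/(-2) + 0/4) = -3 + (2*(-½) + 0*(¼)) = -3 + (-1 + 0) = -3 - 1 = -4)
b(E) = -4
b(0)*(-26) - 39 = -4*(-26) - 39 = 104 - 39 = 65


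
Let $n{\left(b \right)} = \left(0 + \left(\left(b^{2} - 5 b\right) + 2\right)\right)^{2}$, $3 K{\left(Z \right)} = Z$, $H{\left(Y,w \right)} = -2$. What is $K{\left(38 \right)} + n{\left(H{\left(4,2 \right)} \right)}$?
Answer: $\frac{806}{3} \approx 268.67$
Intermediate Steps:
$K{\left(Z \right)} = \frac{Z}{3}$
$n{\left(b \right)} = \left(2 + b^{2} - 5 b\right)^{2}$ ($n{\left(b \right)} = \left(0 + \left(2 + b^{2} - 5 b\right)\right)^{2} = \left(2 + b^{2} - 5 b\right)^{2}$)
$K{\left(38 \right)} + n{\left(H{\left(4,2 \right)} \right)} = \frac{1}{3} \cdot 38 + \left(2 + \left(-2\right)^{2} - -10\right)^{2} = \frac{38}{3} + \left(2 + 4 + 10\right)^{2} = \frac{38}{3} + 16^{2} = \frac{38}{3} + 256 = \frac{806}{3}$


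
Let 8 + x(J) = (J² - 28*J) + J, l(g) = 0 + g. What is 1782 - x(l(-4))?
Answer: 1666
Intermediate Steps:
l(g) = g
x(J) = -8 + J² - 27*J (x(J) = -8 + ((J² - 28*J) + J) = -8 + (J² - 27*J) = -8 + J² - 27*J)
1782 - x(l(-4)) = 1782 - (-8 + (-4)² - 27*(-4)) = 1782 - (-8 + 16 + 108) = 1782 - 1*116 = 1782 - 116 = 1666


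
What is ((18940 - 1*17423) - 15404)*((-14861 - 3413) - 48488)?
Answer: 927123894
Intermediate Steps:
((18940 - 1*17423) - 15404)*((-14861 - 3413) - 48488) = ((18940 - 17423) - 15404)*(-18274 - 48488) = (1517 - 15404)*(-66762) = -13887*(-66762) = 927123894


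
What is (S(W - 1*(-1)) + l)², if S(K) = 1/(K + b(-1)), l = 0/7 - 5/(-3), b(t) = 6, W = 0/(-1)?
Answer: 1444/441 ≈ 3.2744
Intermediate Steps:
W = 0 (W = 0*(-1) = 0)
l = 5/3 (l = 0*(⅐) - 5*(-⅓) = 0 + 5/3 = 5/3 ≈ 1.6667)
S(K) = 1/(6 + K) (S(K) = 1/(K + 6) = 1/(6 + K))
(S(W - 1*(-1)) + l)² = (1/(6 + (0 - 1*(-1))) + 5/3)² = (1/(6 + (0 + 1)) + 5/3)² = (1/(6 + 1) + 5/3)² = (1/7 + 5/3)² = (⅐ + 5/3)² = (38/21)² = 1444/441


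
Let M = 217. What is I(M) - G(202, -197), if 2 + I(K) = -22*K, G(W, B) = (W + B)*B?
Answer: -3791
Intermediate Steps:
G(W, B) = B*(B + W) (G(W, B) = (B + W)*B = B*(B + W))
I(K) = -2 - 22*K
I(M) - G(202, -197) = (-2 - 22*217) - (-197)*(-197 + 202) = (-2 - 4774) - (-197)*5 = -4776 - 1*(-985) = -4776 + 985 = -3791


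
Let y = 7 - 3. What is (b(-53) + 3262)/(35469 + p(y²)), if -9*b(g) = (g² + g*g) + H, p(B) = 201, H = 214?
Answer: 1307/17835 ≈ 0.073283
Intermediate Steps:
y = 4
b(g) = -214/9 - 2*g²/9 (b(g) = -((g² + g*g) + 214)/9 = -((g² + g²) + 214)/9 = -(2*g² + 214)/9 = -(214 + 2*g²)/9 = -214/9 - 2*g²/9)
(b(-53) + 3262)/(35469 + p(y²)) = ((-214/9 - 2/9*(-53)²) + 3262)/(35469 + 201) = ((-214/9 - 2/9*2809) + 3262)/35670 = ((-214/9 - 5618/9) + 3262)*(1/35670) = (-648 + 3262)*(1/35670) = 2614*(1/35670) = 1307/17835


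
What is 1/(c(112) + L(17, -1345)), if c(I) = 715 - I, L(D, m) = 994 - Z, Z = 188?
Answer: 1/1409 ≈ 0.00070972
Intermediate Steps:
L(D, m) = 806 (L(D, m) = 994 - 1*188 = 994 - 188 = 806)
1/(c(112) + L(17, -1345)) = 1/((715 - 1*112) + 806) = 1/((715 - 112) + 806) = 1/(603 + 806) = 1/1409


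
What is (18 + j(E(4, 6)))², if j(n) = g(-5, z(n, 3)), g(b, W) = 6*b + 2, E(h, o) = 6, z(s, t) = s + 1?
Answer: 100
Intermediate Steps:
z(s, t) = 1 + s
g(b, W) = 2 + 6*b
j(n) = -28 (j(n) = 2 + 6*(-5) = 2 - 30 = -28)
(18 + j(E(4, 6)))² = (18 - 28)² = (-10)² = 100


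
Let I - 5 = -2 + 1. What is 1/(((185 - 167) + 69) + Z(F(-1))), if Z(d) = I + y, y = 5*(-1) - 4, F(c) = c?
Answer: 1/82 ≈ 0.012195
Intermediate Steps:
I = 4 (I = 5 + (-2 + 1) = 5 - 1 = 4)
y = -9 (y = -5 - 4 = -9)
Z(d) = -5 (Z(d) = 4 - 9 = -5)
1/(((185 - 167) + 69) + Z(F(-1))) = 1/(((185 - 167) + 69) - 5) = 1/((18 + 69) - 5) = 1/(87 - 5) = 1/82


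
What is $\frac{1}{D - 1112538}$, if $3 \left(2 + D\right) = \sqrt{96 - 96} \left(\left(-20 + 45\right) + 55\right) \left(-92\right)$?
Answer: $- \frac{1}{1112540} \approx -8.9884 \cdot 10^{-7}$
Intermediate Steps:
$D = -2$ ($D = -2 + \frac{\sqrt{96 - 96} \left(\left(-20 + 45\right) + 55\right) \left(-92\right)}{3} = -2 + \frac{\sqrt{0} \left(25 + 55\right) \left(-92\right)}{3} = -2 + \frac{0 \cdot 80 \left(-92\right)}{3} = -2 + \frac{0 \left(-92\right)}{3} = -2 + \frac{1}{3} \cdot 0 = -2 + 0 = -2$)
$\frac{1}{D - 1112538} = \frac{1}{-2 - 1112538} = \frac{1}{-1112540} = - \frac{1}{1112540}$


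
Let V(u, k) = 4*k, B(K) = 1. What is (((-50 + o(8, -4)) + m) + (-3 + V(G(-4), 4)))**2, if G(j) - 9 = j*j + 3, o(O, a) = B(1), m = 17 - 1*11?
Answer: 900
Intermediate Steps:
m = 6 (m = 17 - 11 = 6)
o(O, a) = 1
G(j) = 12 + j**2 (G(j) = 9 + (j*j + 3) = 9 + (j**2 + 3) = 9 + (3 + j**2) = 12 + j**2)
(((-50 + o(8, -4)) + m) + (-3 + V(G(-4), 4)))**2 = (((-50 + 1) + 6) + (-3 + 4*4))**2 = ((-49 + 6) + (-3 + 16))**2 = (-43 + 13)**2 = (-30)**2 = 900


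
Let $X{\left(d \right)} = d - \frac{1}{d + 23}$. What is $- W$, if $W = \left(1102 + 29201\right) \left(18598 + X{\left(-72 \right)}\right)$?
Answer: $- \frac{3929757975}{7} \approx -5.6139 \cdot 10^{8}$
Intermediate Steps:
$X{\left(d \right)} = d - \frac{1}{23 + d}$
$W = \frac{3929757975}{7}$ ($W = \left(1102 + 29201\right) \left(18598 + \frac{-1 + \left(-72\right)^{2} + 23 \left(-72\right)}{23 - 72}\right) = 30303 \left(18598 + \frac{-1 + 5184 - 1656}{-49}\right) = 30303 \left(18598 - \frac{3527}{49}\right) = 30303 \cdot \frac{907775}{49} = \frac{3929757975}{7} \approx 5.6139 \cdot 10^{8}$)
$- W = \left(-1\right) \frac{3929757975}{7} = - \frac{3929757975}{7}$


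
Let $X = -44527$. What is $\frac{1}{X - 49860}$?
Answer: $- \frac{1}{94387} \approx -1.0595 \cdot 10^{-5}$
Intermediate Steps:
$\frac{1}{X - 49860} = \frac{1}{-44527 - 49860} = \frac{1}{-94387} = - \frac{1}{94387}$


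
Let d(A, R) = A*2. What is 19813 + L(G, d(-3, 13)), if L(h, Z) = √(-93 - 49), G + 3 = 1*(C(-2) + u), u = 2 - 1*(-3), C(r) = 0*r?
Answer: 19813 + I*√142 ≈ 19813.0 + 11.916*I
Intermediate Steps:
C(r) = 0
u = 5 (u = 2 + 3 = 5)
G = 2 (G = -3 + 1*(0 + 5) = -3 + 1*5 = -3 + 5 = 2)
d(A, R) = 2*A
L(h, Z) = I*√142 (L(h, Z) = √(-142) = I*√142)
19813 + L(G, d(-3, 13)) = 19813 + I*√142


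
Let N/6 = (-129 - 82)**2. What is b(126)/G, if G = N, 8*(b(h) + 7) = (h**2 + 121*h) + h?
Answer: 3899/267126 ≈ 0.014596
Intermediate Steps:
b(h) = -7 + h**2/8 + 61*h/4 (b(h) = -7 + ((h**2 + 121*h) + h)/8 = -7 + (h**2 + 122*h)/8 = -7 + (h**2/8 + 61*h/4) = -7 + h**2/8 + 61*h/4)
N = 267126 (N = 6*(-129 - 82)**2 = 6*(-211)**2 = 6*44521 = 267126)
G = 267126
b(126)/G = (-7 + (1/8)*126**2 + (61/4)*126)/267126 = (-7 + (1/8)*15876 + 3843/2)*(1/267126) = (-7 + 3969/2 + 3843/2)*(1/267126) = 3899*(1/267126) = 3899/267126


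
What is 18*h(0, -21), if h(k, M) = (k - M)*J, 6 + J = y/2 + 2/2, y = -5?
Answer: -2835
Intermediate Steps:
J = -15/2 (J = -6 + (-5/2 + 2/2) = -6 + (-5*1/2 + 2*(1/2)) = -6 + (-5/2 + 1) = -6 - 3/2 = -15/2 ≈ -7.5000)
h(k, M) = -15*k/2 + 15*M/2 (h(k, M) = (k - M)*(-15/2) = -15*k/2 + 15*M/2)
18*h(0, -21) = 18*(-15/2*0 + (15/2)*(-21)) = 18*(0 - 315/2) = 18*(-315/2) = -2835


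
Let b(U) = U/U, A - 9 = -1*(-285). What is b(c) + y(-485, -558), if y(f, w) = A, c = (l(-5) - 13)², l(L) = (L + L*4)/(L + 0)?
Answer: 295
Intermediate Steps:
l(L) = 5 (l(L) = (L + 4*L)/L = (5*L)/L = 5)
c = 64 (c = (5 - 13)² = (-8)² = 64)
A = 294 (A = 9 - 1*(-285) = 9 + 285 = 294)
y(f, w) = 294
b(U) = 1
b(c) + y(-485, -558) = 1 + 294 = 295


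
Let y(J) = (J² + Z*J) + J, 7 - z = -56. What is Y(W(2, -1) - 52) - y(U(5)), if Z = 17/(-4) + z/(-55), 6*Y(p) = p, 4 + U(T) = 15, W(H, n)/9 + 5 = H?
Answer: -5149/60 ≈ -85.817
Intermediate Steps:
z = 63 (z = 7 - 1*(-56) = 7 + 56 = 63)
W(H, n) = -45 + 9*H
U(T) = 11 (U(T) = -4 + 15 = 11)
Y(p) = p/6
Z = -1187/220 (Z = 17/(-4) + 63/(-55) = 17*(-¼) + 63*(-1/55) = -17/4 - 63/55 = -1187/220 ≈ -5.3955)
y(J) = J² - 967*J/220 (y(J) = (J² - 1187*J/220) + J = J² - 967*J/220)
Y(W(2, -1) - 52) - y(U(5)) = ((-45 + 9*2) - 52)/6 - 11*(-967 + 220*11)/220 = ((-45 + 18) - 52)/6 - 11*(-967 + 2420)/220 = (-27 - 52)/6 - 11*1453/220 = (⅙)*(-79) - 1*1453/20 = -79/6 - 1453/20 = -5149/60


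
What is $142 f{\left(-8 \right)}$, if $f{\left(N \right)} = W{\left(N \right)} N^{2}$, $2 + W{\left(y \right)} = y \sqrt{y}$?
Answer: $-18176 - 145408 i \sqrt{2} \approx -18176.0 - 2.0564 \cdot 10^{5} i$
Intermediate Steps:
$W{\left(y \right)} = -2 + y^{\frac{3}{2}}$ ($W{\left(y \right)} = -2 + y \sqrt{y} = -2 + y^{\frac{3}{2}}$)
$f{\left(N \right)} = N^{2} \left(-2 + N^{\frac{3}{2}}\right)$ ($f{\left(N \right)} = \left(-2 + N^{\frac{3}{2}}\right) N^{2} = N^{2} \left(-2 + N^{\frac{3}{2}}\right)$)
$142 f{\left(-8 \right)} = 142 \left(-8\right)^{2} \left(-2 + \left(-8\right)^{\frac{3}{2}}\right) = 142 \cdot 64 \left(-2 - 16 i \sqrt{2}\right) = 142 \left(-128 - 1024 i \sqrt{2}\right) = -18176 - 145408 i \sqrt{2}$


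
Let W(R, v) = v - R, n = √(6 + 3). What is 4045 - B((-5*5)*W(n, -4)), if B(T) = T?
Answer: 3870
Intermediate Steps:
n = 3 (n = √9 = 3)
4045 - B((-5*5)*W(n, -4)) = 4045 - (-5*5)*(-4 - 1*3) = 4045 - (-25)*(-4 - 3) = 4045 - (-25)*(-7) = 4045 - 1*175 = 4045 - 175 = 3870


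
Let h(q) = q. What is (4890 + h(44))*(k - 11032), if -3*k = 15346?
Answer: -239012828/3 ≈ -7.9671e+7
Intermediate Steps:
k = -15346/3 (k = -⅓*15346 = -15346/3 ≈ -5115.3)
(4890 + h(44))*(k - 11032) = (4890 + 44)*(-15346/3 - 11032) = 4934*(-48442/3) = -239012828/3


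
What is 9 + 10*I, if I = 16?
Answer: 169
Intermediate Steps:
9 + 10*I = 9 + 10*16 = 9 + 160 = 169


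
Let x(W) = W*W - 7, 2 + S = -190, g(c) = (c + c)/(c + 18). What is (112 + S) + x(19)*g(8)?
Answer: 1792/13 ≈ 137.85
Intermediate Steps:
g(c) = 2*c/(18 + c) (g(c) = (2*c)/(18 + c) = 2*c/(18 + c))
S = -192 (S = -2 - 190 = -192)
x(W) = -7 + W² (x(W) = W² - 7 = -7 + W²)
(112 + S) + x(19)*g(8) = (112 - 192) + (-7 + 19²)*(2*8/(18 + 8)) = -80 + (-7 + 361)*(2*8/26) = -80 + 354*(2*8*(1/26)) = -80 + 354*(8/13) = -80 + 2832/13 = 1792/13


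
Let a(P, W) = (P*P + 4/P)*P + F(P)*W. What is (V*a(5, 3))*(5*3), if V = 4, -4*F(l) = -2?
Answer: 7830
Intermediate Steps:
F(l) = 1/2 (F(l) = -1/4*(-2) = 1/2)
a(P, W) = W/2 + P*(P**2 + 4/P) (a(P, W) = (P*P + 4/P)*P + W/2 = (P**2 + 4/P)*P + W/2 = P*(P**2 + 4/P) + W/2 = W/2 + P*(P**2 + 4/P))
(V*a(5, 3))*(5*3) = (4*(4 + 5**3 + (1/2)*3))*(5*3) = (4*(4 + 125 + 3/2))*15 = (4*(261/2))*15 = 522*15 = 7830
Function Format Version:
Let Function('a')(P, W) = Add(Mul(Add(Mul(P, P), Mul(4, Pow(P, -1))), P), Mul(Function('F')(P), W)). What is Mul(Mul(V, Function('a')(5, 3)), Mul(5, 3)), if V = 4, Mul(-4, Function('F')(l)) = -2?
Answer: 7830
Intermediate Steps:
Function('F')(l) = Rational(1, 2) (Function('F')(l) = Mul(Rational(-1, 4), -2) = Rational(1, 2))
Function('a')(P, W) = Add(Mul(Rational(1, 2), W), Mul(P, Add(Pow(P, 2), Mul(4, Pow(P, -1))))) (Function('a')(P, W) = Add(Mul(Add(Mul(P, P), Mul(4, Pow(P, -1))), P), Mul(Rational(1, 2), W)) = Add(Mul(Add(Pow(P, 2), Mul(4, Pow(P, -1))), P), Mul(Rational(1, 2), W)) = Add(Mul(P, Add(Pow(P, 2), Mul(4, Pow(P, -1)))), Mul(Rational(1, 2), W)) = Add(Mul(Rational(1, 2), W), Mul(P, Add(Pow(P, 2), Mul(4, Pow(P, -1))))))
Mul(Mul(V, Function('a')(5, 3)), Mul(5, 3)) = Mul(Mul(4, Add(4, Pow(5, 3), Mul(Rational(1, 2), 3))), Mul(5, 3)) = Mul(Mul(4, Add(4, 125, Rational(3, 2))), 15) = Mul(Mul(4, Rational(261, 2)), 15) = Mul(522, 15) = 7830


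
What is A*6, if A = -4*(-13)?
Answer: 312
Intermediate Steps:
A = 52
A*6 = 52*6 = 312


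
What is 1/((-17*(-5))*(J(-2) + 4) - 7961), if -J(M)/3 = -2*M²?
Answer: -1/5581 ≈ -0.00017918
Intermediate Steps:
J(M) = 6*M² (J(M) = -(-6)*M² = 6*M²)
1/((-17*(-5))*(J(-2) + 4) - 7961) = 1/((-17*(-5))*(6*(-2)² + 4) - 7961) = 1/(85*(6*4 + 4) - 7961) = 1/(85*(24 + 4) - 7961) = 1/(85*28 - 7961) = 1/(2380 - 7961) = 1/(-5581) = -1/5581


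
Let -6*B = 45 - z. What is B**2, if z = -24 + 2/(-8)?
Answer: 76729/576 ≈ 133.21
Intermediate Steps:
z = -97/4 (z = -24 + 2*(-1/8) = -24 - 1/4 = -97/4 ≈ -24.250)
B = -277/24 (B = -(45 - 1*(-97/4))/6 = -(45 + 97/4)/6 = -1/6*277/4 = -277/24 ≈ -11.542)
B**2 = (-277/24)**2 = 76729/576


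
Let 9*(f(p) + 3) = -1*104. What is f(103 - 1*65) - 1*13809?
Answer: -124412/9 ≈ -13824.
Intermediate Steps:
f(p) = -131/9 (f(p) = -3 + (-1*104)/9 = -3 + (⅑)*(-104) = -3 - 104/9 = -131/9)
f(103 - 1*65) - 1*13809 = -131/9 - 1*13809 = -131/9 - 13809 = -124412/9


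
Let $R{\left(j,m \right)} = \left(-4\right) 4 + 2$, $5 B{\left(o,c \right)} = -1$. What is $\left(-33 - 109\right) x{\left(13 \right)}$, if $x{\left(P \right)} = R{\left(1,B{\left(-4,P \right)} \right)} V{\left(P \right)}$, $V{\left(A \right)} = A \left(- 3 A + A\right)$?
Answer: $-671944$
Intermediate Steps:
$B{\left(o,c \right)} = - \frac{1}{5}$ ($B{\left(o,c \right)} = \frac{1}{5} \left(-1\right) = - \frac{1}{5}$)
$R{\left(j,m \right)} = -14$ ($R{\left(j,m \right)} = -16 + 2 = -14$)
$V{\left(A \right)} = - 2 A^{2}$ ($V{\left(A \right)} = A \left(- 2 A\right) = - 2 A^{2}$)
$x{\left(P \right)} = 28 P^{2}$ ($x{\left(P \right)} = - 14 \left(- 2 P^{2}\right) = 28 P^{2}$)
$\left(-33 - 109\right) x{\left(13 \right)} = \left(-33 - 109\right) 28 \cdot 13^{2} = - 142 \cdot 28 \cdot 169 = \left(-142\right) 4732 = -671944$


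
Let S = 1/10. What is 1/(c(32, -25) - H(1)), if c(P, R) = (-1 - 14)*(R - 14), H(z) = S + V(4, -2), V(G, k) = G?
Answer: 10/5809 ≈ 0.0017215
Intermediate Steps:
S = 1/10 ≈ 0.10000
H(z) = 41/10 (H(z) = 1/10 + 4 = 41/10)
c(P, R) = 210 - 15*R (c(P, R) = -15*(-14 + R) = 210 - 15*R)
1/(c(32, -25) - H(1)) = 1/((210 - 15*(-25)) - 1*41/10) = 1/((210 + 375) - 41/10) = 1/(585 - 41/10) = 1/(5809/10) = 10/5809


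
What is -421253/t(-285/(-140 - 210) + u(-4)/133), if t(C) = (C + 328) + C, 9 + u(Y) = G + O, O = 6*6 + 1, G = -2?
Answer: -280133245/219463 ≈ -1276.4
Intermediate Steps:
O = 37 (O = 36 + 1 = 37)
u(Y) = 26 (u(Y) = -9 + (-2 + 37) = -9 + 35 = 26)
t(C) = 328 + 2*C (t(C) = (328 + C) + C = 328 + 2*C)
-421253/t(-285/(-140 - 210) + u(-4)/133) = -421253/(328 + 2*(-285/(-140 - 210) + 26/133)) = -421253/(328 + 2*(-285/(-350) + 26*(1/133))) = -421253/(328 + 2*(-285*(-1/350) + 26/133)) = -421253/(328 + 2*(57/70 + 26/133)) = -421253/(328 + 2*(1343/1330)) = -421253/(328 + 1343/665) = -421253/219463/665 = -421253*665/219463 = -280133245/219463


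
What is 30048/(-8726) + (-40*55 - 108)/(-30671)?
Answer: -450731300/133817573 ≈ -3.3683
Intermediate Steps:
30048/(-8726) + (-40*55 - 108)/(-30671) = 30048*(-1/8726) + (-2200 - 108)*(-1/30671) = -15024/4363 - 2308*(-1/30671) = -15024/4363 + 2308/30671 = -450731300/133817573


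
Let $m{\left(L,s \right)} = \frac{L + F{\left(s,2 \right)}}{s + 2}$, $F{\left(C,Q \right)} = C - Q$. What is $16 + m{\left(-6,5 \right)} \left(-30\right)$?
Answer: $\frac{202}{7} \approx 28.857$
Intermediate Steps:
$m{\left(L,s \right)} = \frac{-2 + L + s}{2 + s}$ ($m{\left(L,s \right)} = \frac{L + \left(s - 2\right)}{s + 2} = \frac{L + \left(s - 2\right)}{2 + s} = \frac{L + \left(-2 + s\right)}{2 + s} = \frac{-2 + L + s}{2 + s}$)
$16 + m{\left(-6,5 \right)} \left(-30\right) = 16 + \frac{-2 - 6 + 5}{2 + 5} \left(-30\right) = 16 + \frac{1}{7} \left(-3\right) \left(-30\right) = 16 - - \frac{90}{7} = 16 + \frac{90}{7} = \frac{202}{7}$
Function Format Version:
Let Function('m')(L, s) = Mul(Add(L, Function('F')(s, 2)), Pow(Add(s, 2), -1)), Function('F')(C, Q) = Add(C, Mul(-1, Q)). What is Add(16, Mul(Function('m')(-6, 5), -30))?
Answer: Rational(202, 7) ≈ 28.857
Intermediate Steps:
Function('m')(L, s) = Mul(Pow(Add(2, s), -1), Add(-2, L, s)) (Function('m')(L, s) = Mul(Add(L, Add(s, Mul(-1, 2))), Pow(Add(s, 2), -1)) = Mul(Add(L, Add(s, -2)), Pow(Add(2, s), -1)) = Mul(Add(L, Add(-2, s)), Pow(Add(2, s), -1)) = Mul(Add(-2, L, s), Pow(Add(2, s), -1)) = Mul(Pow(Add(2, s), -1), Add(-2, L, s)))
Add(16, Mul(Function('m')(-6, 5), -30)) = Add(16, Mul(Mul(Pow(Add(2, 5), -1), Add(-2, -6, 5)), -30)) = Add(16, Mul(Mul(Pow(7, -1), -3), -30)) = Add(16, Mul(Mul(Rational(1, 7), -3), -30)) = Add(16, Mul(Rational(-3, 7), -30)) = Add(16, Rational(90, 7)) = Rational(202, 7)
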